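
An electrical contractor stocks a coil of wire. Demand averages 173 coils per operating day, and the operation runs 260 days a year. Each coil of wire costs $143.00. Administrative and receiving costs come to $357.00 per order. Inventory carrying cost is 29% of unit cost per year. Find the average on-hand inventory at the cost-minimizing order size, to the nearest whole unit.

Average inventory ≈ 440 coils

Annual demand D = 173 × 260 = 44,980.
Holding cost H = 0.29 × $143.00 = $41.4700 per unit per year.
Q* = √(2DS/H) = √(2 × 44,980 × 357 / 41.47) ≈ 880.02.
Average inventory = Q*/2 ≈ 880.02 / 2 = 440.009.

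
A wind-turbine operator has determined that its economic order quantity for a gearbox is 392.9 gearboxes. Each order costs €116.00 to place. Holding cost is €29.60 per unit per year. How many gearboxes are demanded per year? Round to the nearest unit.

D ≈ 19,696 gearboxes per year

The basic EOQ model gives Q* = √(2DS/H); rearrange for the unknown.
From Q* = √(2DS/H): D = Q*²H / (2S) = 392.9² × 29.6 / (2 × 116) = 19695.535.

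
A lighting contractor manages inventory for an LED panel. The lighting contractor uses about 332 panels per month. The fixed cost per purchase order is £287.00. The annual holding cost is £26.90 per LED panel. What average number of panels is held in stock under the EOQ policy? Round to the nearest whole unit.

Average inventory ≈ 146 panels

Annual demand D = 332 × 12 = 3,984.
EOQ = √(2DS/H) = √(2 × 3,984 × 287 / 26.9) ≈ 291.57.
Average inventory = Q*/2 ≈ 291.57 / 2 = 145.784.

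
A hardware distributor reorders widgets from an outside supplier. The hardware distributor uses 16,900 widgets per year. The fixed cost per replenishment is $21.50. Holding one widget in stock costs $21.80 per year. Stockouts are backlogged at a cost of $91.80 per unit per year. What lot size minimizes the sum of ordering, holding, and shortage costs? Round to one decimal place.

With planned backorders, Q* = √(2DS/H) · √((H+B)/B).
√(2DS/H) = √(2 × 16,900 × 21.5 / 21.8) = 182.578.
√((H+B)/B) = √((21.8+91.8)/91.8) = 1.1124.
Q* ≈ 203.103.

Q* ≈ 203.1 widgets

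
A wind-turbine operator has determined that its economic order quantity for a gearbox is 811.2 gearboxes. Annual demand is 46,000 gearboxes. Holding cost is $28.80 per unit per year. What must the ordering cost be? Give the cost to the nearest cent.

S ≈ $206.00

Squaring Q* = √(2DS/H) gives Q*² = 2DS/H.
From Q* = √(2DS/H): S = Q*²H / (2D) = 811.2² × 28.8 / (2 × 46,000) = 205.9968.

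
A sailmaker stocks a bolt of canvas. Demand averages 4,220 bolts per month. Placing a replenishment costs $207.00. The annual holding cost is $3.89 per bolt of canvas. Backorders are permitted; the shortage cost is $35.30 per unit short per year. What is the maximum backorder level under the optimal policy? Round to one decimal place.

S* ≈ 242.8 bolts

Annual demand D = 4,220 × 12 = 50,640.
With planned backorders, Q* = √(2DS/H) · √((H+B)/B).
√(2DS/H) = √(2 × 50,640 × 207 / 3.89) = 2321.519.
√((H+B)/B) = √((3.89+35.3)/35.3) = 1.0537.
Q* ≈ 2446.090.
S* = Q* · H/(H+B) = 2446.090 × 3.89/39.19 ≈ 242.799.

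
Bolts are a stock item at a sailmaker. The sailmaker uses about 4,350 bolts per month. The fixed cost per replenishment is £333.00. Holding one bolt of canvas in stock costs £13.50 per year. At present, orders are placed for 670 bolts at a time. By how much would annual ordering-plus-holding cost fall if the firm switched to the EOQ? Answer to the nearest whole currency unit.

Extra cost ≈ £8,803 per year

Annual demand D = 4,350 × 12 = 52,200.
EOQ = √(2DS/H) = √(2 × 52,200 × 333 / 13.5) ≈ 1604.74.
Cost at Q* = (D/Q*)S + (Q*/2)H = √(2DSH) ≈ £21,664.03.
Cost at Q = 670: (52,200/670)×333 + (670/2)×13.5 = £25,944.18 + £4,522.50 = £30,466.68.
Excess = £30,466.68 − £21,664.03 = £8,802.65.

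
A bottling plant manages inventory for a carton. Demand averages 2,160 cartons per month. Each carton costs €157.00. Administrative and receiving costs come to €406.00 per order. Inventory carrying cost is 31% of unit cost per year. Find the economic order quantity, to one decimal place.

Annual demand D = 2,160 × 12 = 25,920.
Holding cost H = 0.31 × €157.00 = €48.6700 per unit per year.
EOQ = √(2DS / H) = √(2 × 25,920 × 406 / 48.67).
= √(21,047,040 / 48.67) = √432,443.8052 ≈ 657.605.

Q* ≈ 657.6 cartons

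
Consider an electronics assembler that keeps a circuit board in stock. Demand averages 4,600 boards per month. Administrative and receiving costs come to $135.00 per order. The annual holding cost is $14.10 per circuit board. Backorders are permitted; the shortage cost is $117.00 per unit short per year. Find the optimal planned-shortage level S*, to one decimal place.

Annual demand D = 4,600 × 12 = 55,200.
With planned backorders, Q* = √(2DS/H) · √((H+B)/B).
√(2DS/H) = √(2 × 55,200 × 135 / 14.1) = 1028.115.
√((H+B)/B) = √((14.1+117)/117) = 1.0585.
Q* ≈ 1088.304.
S* = Q* · H/(H+B) = 1088.304 × 14.1/131.1 ≈ 117.049.

S* ≈ 117.0 boards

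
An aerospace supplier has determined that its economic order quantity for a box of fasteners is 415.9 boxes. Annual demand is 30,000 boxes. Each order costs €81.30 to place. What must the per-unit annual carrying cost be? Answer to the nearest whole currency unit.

H ≈ €28

The basic EOQ model gives Q* = √(2DS/H); rearrange for the unknown.
From Q* = √(2DS/H): H = 2DS / Q*² = 2 × 30,000 × 81.3 / 415.9² = 28.2010.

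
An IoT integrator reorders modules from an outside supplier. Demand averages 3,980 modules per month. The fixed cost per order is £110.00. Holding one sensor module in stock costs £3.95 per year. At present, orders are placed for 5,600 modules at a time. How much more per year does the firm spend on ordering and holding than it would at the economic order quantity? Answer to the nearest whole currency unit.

Extra cost ≈ £5,556 per year

Annual demand D = 3,980 × 12 = 47,760.
EOQ = √(2DS/H) = √(2 × 47,760 × 110 / 3.95) ≈ 1630.97.
Cost at Q* = (D/Q*)S + (Q*/2)H = √(2DSH) ≈ £6,442.32.
Cost at Q = 5,600: (47,760/5,600)×110 + (5,600/2)×3.95 = £938.14 + £11,060.00 = £11,998.14.
Excess = £11,998.14 − £6,442.32 = £5,555.83.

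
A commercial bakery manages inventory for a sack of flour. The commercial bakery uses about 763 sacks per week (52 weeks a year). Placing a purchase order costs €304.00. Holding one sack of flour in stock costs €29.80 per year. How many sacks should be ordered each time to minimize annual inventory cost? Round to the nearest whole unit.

Annual demand D = 763 × 52 = 39,676.
EOQ = √(2DS / H) = √(2 × 39,676 × 304 / 29.8).
= √(24,123,008 / 29.8) = √809,496.9128 ≈ 899.720.

Q* ≈ 900 sacks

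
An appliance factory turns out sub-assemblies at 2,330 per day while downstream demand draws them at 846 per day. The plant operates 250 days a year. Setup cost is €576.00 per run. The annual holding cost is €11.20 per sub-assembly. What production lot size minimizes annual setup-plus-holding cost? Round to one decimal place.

Annual demand D = 846 × 250 = 211,500.
Production build-up factor (1 − d/p) = 1 − 846/2,330 = 0.6369.
Q* = √(2DS / (H(1 − d/p))) = √(2 × 211,500 × 576 / (11.2 × 0.6369)).
= √(243,648,000 / 7.1334) ≈ 5844.312.

Q* ≈ 5,844.3 sub-assemblies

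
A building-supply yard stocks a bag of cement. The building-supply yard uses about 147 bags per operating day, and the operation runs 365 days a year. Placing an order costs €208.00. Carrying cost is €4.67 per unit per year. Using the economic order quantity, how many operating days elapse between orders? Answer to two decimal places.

T ≈ 14.87 days

Annual demand D = 147 × 365 = 53,655.
The optimal lot size = √(2DS/H) = √(2 × 53,655 × 208 / 4.67) ≈ 2186.22.
Cycle time = Q*/D × 365 = 2186.22 / 53,655 × 365 ≈ 14.872 days.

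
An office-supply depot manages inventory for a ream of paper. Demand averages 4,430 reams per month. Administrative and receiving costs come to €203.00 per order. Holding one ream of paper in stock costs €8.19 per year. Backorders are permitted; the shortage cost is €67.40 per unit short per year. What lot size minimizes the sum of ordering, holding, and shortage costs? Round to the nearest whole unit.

Q* ≈ 1,719 reams

Annual demand D = 4,430 × 12 = 53,160.
With planned backorders, Q* = √(2DS/H) · √((H+B)/B).
√(2DS/H) = √(2 × 53,160 × 203 / 8.19) = 1623.355.
√((H+B)/B) = √((8.19+67.4)/67.4) = 1.0590.
Q* ≈ 1719.158.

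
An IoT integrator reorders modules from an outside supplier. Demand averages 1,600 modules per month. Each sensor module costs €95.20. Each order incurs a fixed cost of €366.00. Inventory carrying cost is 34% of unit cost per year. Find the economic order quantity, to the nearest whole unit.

Annual demand D = 1,600 × 12 = 19,200.
Holding cost H = 0.34 × €95.20 = €32.3680 per unit per year.
EOQ = √(2DS / H) = √(2 × 19,200 × 366 / 32.368).
= √(14,054,400 / 32.368) = √434,206.6238 ≈ 658.944.

Q* ≈ 659 modules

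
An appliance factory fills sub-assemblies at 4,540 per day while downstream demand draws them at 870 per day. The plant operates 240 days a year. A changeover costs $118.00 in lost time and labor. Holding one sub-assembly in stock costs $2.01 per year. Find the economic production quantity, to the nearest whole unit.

Q* ≈ 5,507 sub-assemblies

Annual demand D = 870 × 240 = 208,800.
Production build-up factor (1 − d/p) = 1 − 870/4,540 = 0.8084.
Q* = √(2DS / (H(1 − d/p))) = √(2 × 208,800 × 118 / (2.01 × 0.8084)).
= √(49,276,800 / 1.6248) ≈ 5507.039.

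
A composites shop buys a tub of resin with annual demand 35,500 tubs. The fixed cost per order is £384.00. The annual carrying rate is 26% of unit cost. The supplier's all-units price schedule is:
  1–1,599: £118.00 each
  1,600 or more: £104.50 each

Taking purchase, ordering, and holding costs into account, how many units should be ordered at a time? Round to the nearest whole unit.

Q* ≈ 1,600 tubs

Holding cost per unit per year at price C is H = 0.26·C.
Evaluate total cost at each tier's feasible EOQ or, if the EOQ is below the tier, at the tier's minimum quantity.
EOQ at £118.00 = 942.7 (feasible in tier 1): TC = 35,500×£118.00 + (35,500/942.7)×384 + (942.7/2)×0.26×£118.00 = £4,217,921.61.
EOQ at £104.50 = 1001.7 < 1600, so use break Q=1600: TC = 35,500×£104.50 + (35,500/1600.0)×384 + (1600.0/2)×0.26×£104.50 = £3,740,006.00.
Lowest total cost is £3,740,006.00 at Q = 1600.0.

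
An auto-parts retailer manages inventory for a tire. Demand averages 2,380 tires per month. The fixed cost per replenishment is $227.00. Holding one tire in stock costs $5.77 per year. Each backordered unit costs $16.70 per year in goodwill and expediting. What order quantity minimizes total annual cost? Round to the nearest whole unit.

Annual demand D = 2,380 × 12 = 28,560.
With planned backorders, Q* = √(2DS/H) · √((H+B)/B).
√(2DS/H) = √(2 × 28,560 × 227 / 5.77) = 1499.060.
√((H+B)/B) = √((5.77+16.7)/16.7) = 1.1600.
Q* ≈ 1738.851.

Q* ≈ 1,739 tires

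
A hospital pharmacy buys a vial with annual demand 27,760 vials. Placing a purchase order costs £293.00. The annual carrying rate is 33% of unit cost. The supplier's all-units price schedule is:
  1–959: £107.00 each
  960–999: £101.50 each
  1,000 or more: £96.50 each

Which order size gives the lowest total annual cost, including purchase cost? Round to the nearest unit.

Holding cost per unit per year at price C is H = 0.33·C.
For each price level, check whether its EOQ is feasible; otherwise the best quantity at that price is the breakpoint.
EOQ at £107.00 = 678.7 (feasible in tier 1): TC = 27,760×£107.00 + (27,760/678.7)×293 + (678.7/2)×0.33×£107.00 = £2,994,286.65.
EOQ at £101.50 = 696.9 < 960, so use break Q=960: TC = 27,760×£101.50 + (27,760/960.0)×293 + (960.0/2)×0.33×£101.50 = £2,842,190.18.
EOQ at £96.50 = 714.7 < 1000, so use break Q=1000: TC = 27,760×£96.50 + (27,760/1000.0)×293 + (1000.0/2)×0.33×£96.50 = £2,702,896.18.
Lowest total cost is £2,702,896.18 at Q = 1000.0.

Q* ≈ 1,000 vials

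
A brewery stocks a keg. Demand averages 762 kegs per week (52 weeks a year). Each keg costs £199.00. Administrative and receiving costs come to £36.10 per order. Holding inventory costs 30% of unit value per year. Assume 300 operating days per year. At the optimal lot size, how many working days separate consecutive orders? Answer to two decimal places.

Annual demand D = 762 × 52 = 39,624.
Holding cost H = 0.30 × £199.00 = £59.7000 per unit per year.
The optimal lot size = √(2DS/H) = √(2 × 39,624 × 36.1 / 59.7) ≈ 218.91.
Cycle time = Q*/D × 300 = 218.91 / 39,624 × 300 ≈ 1.657 days.

T ≈ 1.66 days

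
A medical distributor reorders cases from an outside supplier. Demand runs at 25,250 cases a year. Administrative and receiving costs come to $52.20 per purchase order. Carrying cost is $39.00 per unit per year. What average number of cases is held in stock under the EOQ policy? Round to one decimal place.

Q* = √(2DS/H) = √(2 × 25,250 × 52.2 / 39) ≈ 259.99.
Average inventory = Q*/2 ≈ 259.99 / 2 = 129.993.

Average inventory ≈ 130.0 cases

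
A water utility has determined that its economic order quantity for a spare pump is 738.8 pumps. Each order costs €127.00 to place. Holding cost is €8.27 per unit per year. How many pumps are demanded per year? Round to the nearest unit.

Squaring Q* = √(2DS/H) gives Q*² = 2DS/H.
From Q* = √(2DS/H): D = Q*²H / (2S) = 738.8² × 8.27 / (2 × 127) = 17771.561.

D ≈ 17,772 pumps per year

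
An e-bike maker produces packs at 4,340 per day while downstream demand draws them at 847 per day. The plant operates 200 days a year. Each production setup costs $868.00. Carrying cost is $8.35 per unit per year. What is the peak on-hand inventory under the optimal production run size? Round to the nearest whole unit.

Annual demand D = 847 × 200 = 169,400.
Production build-up factor (1 − d/p) = 1 − 847/4,340 = 0.8048.
Q* = √(2DS / (H(1 − d/p))) = √(2 × 169,400 × 868 / (8.35 × 0.8048)).
= √(294,078,400 / 6.7204) ≈ 6615.062.
Maximum inventory = Q*(1 − d/p) = 6615.062 × 0.8048 ≈ 5324.058.

I_max ≈ 5,324 packs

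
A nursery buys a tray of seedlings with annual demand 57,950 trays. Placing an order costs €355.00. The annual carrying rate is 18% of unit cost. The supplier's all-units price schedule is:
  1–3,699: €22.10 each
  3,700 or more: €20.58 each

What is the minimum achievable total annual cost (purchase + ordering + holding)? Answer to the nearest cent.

TC* ≈ €1,205,024.21

Holding cost per unit per year at price C is H = 0.18·C.
Candidates are each tier's EOQ (if it falls in that tier) and each price-break quantity.
EOQ at €22.10 = 3216.1 (feasible in tier 1): TC = 57,950×€22.10 + (57,950/3216.1)×355 + (3216.1/2)×0.18×€22.10 = €1,293,488.47.
EOQ at €20.58 = 3332.7 < 3700, so use break Q=3700: TC = 57,950×€20.58 + (57,950/3700.0)×355 + (3700.0/2)×0.18×€20.58 = €1,205,024.21.
Lowest total cost among the candidates is at Q = 3700.0.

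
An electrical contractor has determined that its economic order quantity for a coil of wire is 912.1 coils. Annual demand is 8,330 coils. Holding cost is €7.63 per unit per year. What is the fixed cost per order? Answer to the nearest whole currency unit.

The basic EOQ model gives Q* = √(2DS/H); rearrange for the unknown.
From Q* = √(2DS/H): S = Q*²H / (2D) = 912.1² × 7.63 / (2 × 8,330) = 381.0083.

S ≈ €381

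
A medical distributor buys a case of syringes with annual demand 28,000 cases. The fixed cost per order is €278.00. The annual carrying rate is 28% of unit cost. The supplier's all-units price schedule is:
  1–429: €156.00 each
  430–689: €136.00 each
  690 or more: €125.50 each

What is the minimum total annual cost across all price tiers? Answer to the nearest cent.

Holding cost per unit per year at price C is H = 0.28·C.
Candidates are each tier's EOQ (if it falls in that tier) and each price-break quantity.
Tier 1 (€156.00): EOQ = 597.0 exceeds tier's upper bound 429, so this tier is dominated.
EOQ at €136.00 = 639.4 (feasible in tier 2): TC = 28,000×€136.00 + (28,000/639.4)×278 + (639.4/2)×0.28×€136.00 = €3,832,348.09.
EOQ at €125.50 = 665.6 < 690, so use break Q=690: TC = 28,000×€125.50 + (28,000/690.0)×278 + (690.0/2)×0.28×€125.50 = €3,537,404.46.
Lowest total cost among the candidates is at Q = 690.0.

TC* ≈ €3,537,404.46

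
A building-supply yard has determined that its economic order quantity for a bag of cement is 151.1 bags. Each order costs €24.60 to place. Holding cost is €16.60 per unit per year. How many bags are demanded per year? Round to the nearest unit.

Invert the EOQ relation Q*² = 2DS/H.
From Q* = √(2DS/H): D = Q*²H / (2S) = 151.1² × 16.6 / (2 × 24.6) = 7703.213.

D ≈ 7,703 bags per year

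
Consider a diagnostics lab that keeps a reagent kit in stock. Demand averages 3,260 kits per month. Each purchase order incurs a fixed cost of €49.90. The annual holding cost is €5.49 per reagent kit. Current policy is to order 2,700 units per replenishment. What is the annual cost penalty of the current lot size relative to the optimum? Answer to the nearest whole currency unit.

Extra cost ≈ €3,505 per year

Annual demand D = 3,260 × 12 = 39,120.
EOQ = √(2DS/H) = √(2 × 39,120 × 49.9 / 5.49) ≈ 843.29.
Cost at Q* = (D/Q*)S + (Q*/2)H = √(2DSH) ≈ €4,629.68.
Cost at Q = 2,700: (39,120/2,700)×49.9 + (2,700/2)×5.49 = €723.00 + €7,411.50 = €8,134.50.
Excess = €8,134.50 − €4,629.68 = €3,504.82.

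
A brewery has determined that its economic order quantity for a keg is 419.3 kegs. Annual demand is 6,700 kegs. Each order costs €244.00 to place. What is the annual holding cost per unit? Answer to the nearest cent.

Invert the EOQ relation Q*² = 2DS/H.
From Q* = √(2DS/H): H = 2DS / Q*² = 2 × 6,700 × 244 / 419.3² = 18.5971.

H ≈ €18.60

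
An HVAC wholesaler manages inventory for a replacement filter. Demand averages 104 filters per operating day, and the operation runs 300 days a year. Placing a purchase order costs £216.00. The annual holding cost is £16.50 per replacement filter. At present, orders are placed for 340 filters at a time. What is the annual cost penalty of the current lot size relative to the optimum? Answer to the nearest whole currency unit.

Annual demand D = 104 × 300 = 31,200.
EOQ = √(2DS/H) = √(2 × 31,200 × 216 / 16.5) ≈ 903.81.
Cost at Q* = (D/Q*)S + (Q*/2)H = √(2DSH) ≈ £14,912.87.
Cost at Q = 340: (31,200/340)×216 + (340/2)×16.5 = £19,821.18 + £2,805.00 = £22,626.18.
Excess = £22,626.18 − £14,912.87 = £7,713.31.

Extra cost ≈ £7,713 per year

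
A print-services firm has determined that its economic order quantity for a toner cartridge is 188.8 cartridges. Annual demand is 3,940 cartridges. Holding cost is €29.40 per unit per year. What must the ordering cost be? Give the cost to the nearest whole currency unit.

S ≈ €133

Invert the EOQ relation Q*² = 2DS/H.
From Q* = √(2DS/H): S = Q*²H / (2D) = 188.8² × 29.4 / (2 × 3,940) = 132.9919.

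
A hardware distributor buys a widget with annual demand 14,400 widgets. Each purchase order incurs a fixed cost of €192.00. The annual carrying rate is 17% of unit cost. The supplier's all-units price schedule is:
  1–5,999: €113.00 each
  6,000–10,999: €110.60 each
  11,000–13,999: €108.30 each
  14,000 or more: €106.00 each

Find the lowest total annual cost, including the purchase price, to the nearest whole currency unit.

TC* ≈ €1,637,506

Holding cost per unit per year at price C is H = 0.17·C.
For each price level, check whether its EOQ is feasible; otherwise the best quantity at that price is the breakpoint.
EOQ at €113.00 = 536.5 (feasible in tier 1): TC = 14,400×€113.00 + (14,400/536.5)×192 + (536.5/2)×0.17×€113.00 = €1,637,506.48.
EOQ at €110.60 = 542.3 < 6000, so use break Q=6000: TC = 14,400×€110.60 + (14,400/6000.0)×192 + (6000.0/2)×0.17×€110.60 = €1,649,506.80.
EOQ at €108.30 = 548.0 < 11000, so use break Q=11000: TC = 14,400×€108.30 + (14,400/11000.0)×192 + (11000.0/2)×0.17×€108.30 = €1,661,031.85.
EOQ at €106.00 = 553.9 < 14000, so use break Q=14000: TC = 14,400×€106.00 + (14,400/14000.0)×192 + (14000.0/2)×0.17×€106.00 = €1,652,737.49.
Lowest total cost among the candidates is at Q = 536.5.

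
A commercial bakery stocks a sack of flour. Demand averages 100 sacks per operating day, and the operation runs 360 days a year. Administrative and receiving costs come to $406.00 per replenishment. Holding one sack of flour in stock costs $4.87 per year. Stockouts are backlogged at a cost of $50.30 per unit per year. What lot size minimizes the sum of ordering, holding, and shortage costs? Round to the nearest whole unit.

Annual demand D = 100 × 360 = 36,000.
With planned backorders, Q* = √(2DS/H) · √((H+B)/B).
√(2DS/H) = √(2 × 36,000 × 406 / 4.87) = 2449.993.
√((H+B)/B) = √((4.87+50.3)/50.3) = 1.0473.
Q* ≈ 2565.856.

Q* ≈ 2,566 sacks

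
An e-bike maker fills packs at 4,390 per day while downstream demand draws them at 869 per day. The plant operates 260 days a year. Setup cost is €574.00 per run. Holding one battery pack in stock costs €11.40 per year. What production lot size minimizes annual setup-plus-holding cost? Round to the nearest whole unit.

Annual demand D = 869 × 260 = 225,940.
Production build-up factor (1 − d/p) = 1 − 869/4,390 = 0.8021.
Q* = √(2DS / (H(1 − d/p))) = √(2 × 225,940 × 574 / (11.4 × 0.8021)).
= √(259,379,120 / 9.1434) ≈ 5326.161.

Q* ≈ 5,326 packs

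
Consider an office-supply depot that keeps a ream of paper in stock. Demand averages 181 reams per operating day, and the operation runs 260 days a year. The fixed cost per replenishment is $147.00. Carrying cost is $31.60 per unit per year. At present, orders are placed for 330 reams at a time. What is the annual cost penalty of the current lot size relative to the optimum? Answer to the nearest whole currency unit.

Annual demand D = 181 × 260 = 47,060.
EOQ = √(2DS/H) = √(2 × 47,060 × 147 / 31.6) ≈ 661.69.
Cost at Q* = (D/Q*)S + (Q*/2)H = √(2DSH) ≈ $20,909.48.
Cost at Q = 330: (47,060/330)×147 + (330/2)×31.6 = $20,963.09 + $5,214.00 = $26,177.09.
Excess = $26,177.09 − $20,909.48 = $5,267.61.

Extra cost ≈ $5,268 per year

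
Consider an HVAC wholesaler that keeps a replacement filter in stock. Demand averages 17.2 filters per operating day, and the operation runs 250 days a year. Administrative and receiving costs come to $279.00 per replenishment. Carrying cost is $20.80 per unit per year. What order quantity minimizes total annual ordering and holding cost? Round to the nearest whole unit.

Q* ≈ 340 filters

Annual demand D = 17.2 × 250 = 4,300.
EOQ = √(2DS / H) = √(2 × 4,300 × 279 / 20.8).
= √(2,399,400 / 20.8) = √115,355.7692 ≈ 339.641.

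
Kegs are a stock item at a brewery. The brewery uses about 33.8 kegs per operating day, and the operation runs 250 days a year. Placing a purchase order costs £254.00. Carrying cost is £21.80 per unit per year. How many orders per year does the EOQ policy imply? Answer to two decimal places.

Annual demand D = 33.8 × 250 = 8,450.
EOQ = √(2DS/H) = √(2 × 8,450 × 254 / 21.8) ≈ 443.74.
Orders per year = D / Q* = 8,450 / 443.74 ≈ 19.043.

N ≈ 19.04 orders per year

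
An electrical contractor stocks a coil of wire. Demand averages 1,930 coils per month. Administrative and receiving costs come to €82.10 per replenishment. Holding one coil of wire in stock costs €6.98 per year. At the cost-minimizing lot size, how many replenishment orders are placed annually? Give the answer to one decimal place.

Annual demand D = 1,930 × 12 = 23,160.
The optimal lot size = √(2DS/H) = √(2 × 23,160 × 82.1 / 6.98) ≈ 738.12.
Orders per year = D / Q* = 23,160 / 738.12 ≈ 31.377.

N ≈ 31.4 orders per year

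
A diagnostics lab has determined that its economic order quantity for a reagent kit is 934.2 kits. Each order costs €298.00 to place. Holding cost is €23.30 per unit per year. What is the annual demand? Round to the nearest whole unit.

Invert the EOQ relation Q*² = 2DS/H.
From Q* = √(2DS/H): D = Q*²H / (2S) = 934.2² × 23.3 / (2 × 298) = 34118.457.

D ≈ 34,118 kits per year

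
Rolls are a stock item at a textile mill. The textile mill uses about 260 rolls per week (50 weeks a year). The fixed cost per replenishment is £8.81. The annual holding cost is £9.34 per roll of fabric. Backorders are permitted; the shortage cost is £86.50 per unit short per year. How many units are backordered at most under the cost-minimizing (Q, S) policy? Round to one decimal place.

Annual demand D = 260 × 50 = 13,000.
With planned backorders, Q* = √(2DS/H) · √((H+B)/B).
√(2DS/H) = √(2 × 13,000 × 8.81 / 9.34) = 156.603.
√((H+B)/B) = √((9.34+86.5)/86.5) = 1.0526.
Q* ≈ 164.841.
S* = Q* · H/(H+B) = 164.841 × 9.34/95.84 ≈ 16.064.

S* ≈ 16.1 rolls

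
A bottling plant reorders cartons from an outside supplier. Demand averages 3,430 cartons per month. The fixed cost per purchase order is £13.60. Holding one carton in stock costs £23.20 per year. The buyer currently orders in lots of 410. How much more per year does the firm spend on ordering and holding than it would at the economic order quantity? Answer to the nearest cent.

Extra cost ≈ £1,024.88 per year

Annual demand D = 3,430 × 12 = 41,160.
EOQ = √(2DS/H) = √(2 × 41,160 × 13.6 / 23.2) ≈ 219.67.
Cost at Q* = (D/Q*)S + (Q*/2)H = √(2DSH) ≈ £5,096.43.
Cost at Q = 410: (41,160/410)×13.6 + (410/2)×23.2 = £1,365.31 + £4,756.00 = £6,121.31.
Excess = £6,121.31 − £5,096.43 = £1,024.88.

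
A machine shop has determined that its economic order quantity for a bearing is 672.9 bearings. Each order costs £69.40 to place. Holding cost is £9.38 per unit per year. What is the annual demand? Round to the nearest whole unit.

The basic EOQ model gives Q* = √(2DS/H); rearrange for the unknown.
From Q* = √(2DS/H): D = Q*²H / (2S) = 672.9² × 9.38 / (2 × 69.4) = 30599.507.

D ≈ 30,600 bearings per year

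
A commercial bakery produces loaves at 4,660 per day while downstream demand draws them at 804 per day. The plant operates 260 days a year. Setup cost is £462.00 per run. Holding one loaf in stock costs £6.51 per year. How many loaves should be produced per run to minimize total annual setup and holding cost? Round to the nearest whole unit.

Annual demand D = 804 × 260 = 209,040.
Production build-up factor (1 − d/p) = 1 − 804/4,660 = 0.8275.
Q* = √(2DS / (H(1 − d/p))) = √(2 × 209,040 × 462 / (6.51 × 0.8275)).
= √(193,152,960 / 5.3868) ≈ 5988.039.

Q* ≈ 5,988 loaves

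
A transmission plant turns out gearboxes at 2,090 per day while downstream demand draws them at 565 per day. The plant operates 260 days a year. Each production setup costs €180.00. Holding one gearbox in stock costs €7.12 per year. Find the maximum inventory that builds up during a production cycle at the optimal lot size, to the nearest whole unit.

Annual demand D = 565 × 260 = 146,900.
Production build-up factor (1 − d/p) = 1 − 565/2,090 = 0.7297.
Q* = √(2DS / (H(1 − d/p))) = √(2 × 146,900 × 180 / (7.12 × 0.7297)).
= √(52,884,000 / 5.1952) ≈ 3190.512.
Maximum inventory = Q*(1 − d/p) = 3190.512 × 0.7297 ≈ 2328.005.

I_max ≈ 2,328 gearboxes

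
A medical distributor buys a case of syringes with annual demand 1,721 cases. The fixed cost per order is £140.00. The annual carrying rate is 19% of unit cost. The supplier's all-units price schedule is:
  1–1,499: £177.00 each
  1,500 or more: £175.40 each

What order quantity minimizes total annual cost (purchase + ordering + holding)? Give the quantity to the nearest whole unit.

Holding cost per unit per year at price C is H = 0.19·C.
Candidates are each tier's EOQ (if it falls in that tier) and each price-break quantity.
EOQ at £177.00 = 119.7 (feasible in tier 1): TC = 1,721×£177.00 + (1,721/119.7)×140 + (119.7/2)×0.19×£177.00 = £308,642.62.
EOQ at £175.40 = 120.2 < 1500, so use break Q=1500: TC = 1,721×£175.40 + (1,721/1500.0)×140 + (1500.0/2)×0.19×£175.40 = £327,018.53.
Lowest total cost is £308,642.62 at Q = 119.7.

Q* ≈ 120 cases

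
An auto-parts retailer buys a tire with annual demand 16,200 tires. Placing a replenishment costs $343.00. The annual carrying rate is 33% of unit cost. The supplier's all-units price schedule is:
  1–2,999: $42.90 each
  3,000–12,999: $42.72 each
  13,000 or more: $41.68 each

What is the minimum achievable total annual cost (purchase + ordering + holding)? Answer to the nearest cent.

Holding cost per unit per year at price C is H = 0.33·C.
Evaluate total cost at each tier's feasible EOQ or, if the EOQ is below the tier, at the tier's minimum quantity.
EOQ at $42.90 = 886.0 (feasible in tier 1): TC = 16,200×$42.90 + (16,200/886.0)×343 + (886.0/2)×0.33×$42.90 = $707,523.11.
EOQ at $42.72 = 887.9 < 3000, so use break Q=3000: TC = 16,200×$42.72 + (16,200/3000.0)×343 + (3000.0/2)×0.33×$42.72 = $715,062.60.
EOQ at $41.68 = 898.9 < 13000, so use break Q=13000: TC = 16,200×$41.68 + (16,200/13000.0)×343 + (13000.0/2)×0.33×$41.68 = $765,047.03.
Lowest total cost among the candidates is at Q = 886.0.

TC* ≈ $707,523.11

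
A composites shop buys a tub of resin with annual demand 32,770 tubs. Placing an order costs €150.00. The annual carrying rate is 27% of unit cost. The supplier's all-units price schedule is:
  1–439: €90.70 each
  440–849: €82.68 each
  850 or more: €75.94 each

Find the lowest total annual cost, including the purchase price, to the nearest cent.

TC* ≈ €2,503,050.86

Holding cost per unit per year at price C is H = 0.27·C.
Candidates are each tier's EOQ (if it falls in that tier) and each price-break quantity.
Tier 1 (€90.70): EOQ = 633.6 exceeds tier's upper bound 439, so this tier is dominated.
EOQ at €82.68 = 663.6 (feasible in tier 2): TC = 32,770×€82.68 + (32,770/663.6)×150 + (663.6/2)×0.27×€82.68 = €2,724,237.89.
EOQ at €75.94 = 692.4 < 850, so use break Q=850: TC = 32,770×€75.94 + (32,770/850.0)×150 + (850.0/2)×0.27×€75.94 = €2,503,050.86.
Lowest total cost among the candidates is at Q = 850.0.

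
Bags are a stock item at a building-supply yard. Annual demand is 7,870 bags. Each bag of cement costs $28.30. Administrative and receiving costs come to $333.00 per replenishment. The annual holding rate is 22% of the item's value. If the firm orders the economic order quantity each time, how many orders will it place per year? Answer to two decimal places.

N ≈ 8.58 orders per year

Holding cost H = 0.22 × $28.30 = $6.2260 per unit per year.
Q* = √(2DS/H) = √(2 × 7,870 × 333 / 6.226) ≈ 917.53.
Orders per year = D / Q* = 7,870 / 917.53 ≈ 8.577.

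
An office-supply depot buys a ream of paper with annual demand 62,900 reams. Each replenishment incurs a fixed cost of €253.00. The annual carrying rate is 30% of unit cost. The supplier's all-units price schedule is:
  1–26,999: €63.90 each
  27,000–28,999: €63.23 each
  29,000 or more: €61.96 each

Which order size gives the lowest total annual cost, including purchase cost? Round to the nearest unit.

Q* ≈ 1,289 reams

Holding cost per unit per year at price C is H = 0.30·C.
Candidates are each tier's EOQ (if it falls in that tier) and each price-break quantity.
EOQ at €63.90 = 1288.5 (feasible in tier 1): TC = 62,900×€63.90 + (62,900/1288.5)×253 + (1288.5/2)×0.30×€63.90 = €4,044,010.84.
EOQ at €63.23 = 1295.3 < 27000, so use break Q=27000: TC = 62,900×€63.23 + (62,900/27000.0)×253 + (27000.0/2)×0.30×€63.23 = €4,233,837.90.
EOQ at €61.96 = 1308.5 < 29000, so use break Q=29000: TC = 62,900×€61.96 + (62,900/29000.0)×253 + (29000.0/2)×0.30×€61.96 = €4,167,358.75.
Lowest total cost is €4,044,010.84 at Q = 1288.5.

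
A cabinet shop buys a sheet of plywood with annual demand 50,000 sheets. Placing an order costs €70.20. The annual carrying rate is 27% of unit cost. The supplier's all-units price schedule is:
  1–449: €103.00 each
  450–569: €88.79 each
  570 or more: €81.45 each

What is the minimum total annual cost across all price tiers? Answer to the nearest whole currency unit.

Holding cost per unit per year at price C is H = 0.27·C.
Candidates are each tier's EOQ (if it falls in that tier) and each price-break quantity.
Tier 1 (€103.00): EOQ = 502.4 exceeds tier's upper bound 449, so this tier is dominated.
EOQ at €88.79 = 541.1 (feasible in tier 2): TC = 50,000×€88.79 + (50,000/541.1)×70.2 + (541.1/2)×0.27×€88.79 = €4,452,472.76.
EOQ at €81.45 = 565.0 < 570, so use break Q=570: TC = 50,000×€81.45 + (50,000/570.0)×70.2 + (570.0/2)×0.27×€81.45 = €4,084,925.47.
Lowest total cost among the candidates is at Q = 570.0.

TC* ≈ €4,084,925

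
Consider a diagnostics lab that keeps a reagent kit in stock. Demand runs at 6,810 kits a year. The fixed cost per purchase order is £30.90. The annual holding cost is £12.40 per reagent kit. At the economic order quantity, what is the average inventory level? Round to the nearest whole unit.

EOQ = √(2DS/H) = √(2 × 6,810 × 30.9 / 12.4) ≈ 184.23.
Average inventory = Q*/2 ≈ 184.23 / 2 = 92.114.

Average inventory ≈ 92 kits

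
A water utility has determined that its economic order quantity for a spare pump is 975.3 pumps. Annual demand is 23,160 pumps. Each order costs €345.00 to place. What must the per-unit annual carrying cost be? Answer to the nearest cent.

Squaring Q* = √(2DS/H) gives Q*² = 2DS/H.
From Q* = √(2DS/H): H = 2DS / Q*² = 2 × 23,160 × 345 / 975.3² = 16.8001.

H ≈ €16.80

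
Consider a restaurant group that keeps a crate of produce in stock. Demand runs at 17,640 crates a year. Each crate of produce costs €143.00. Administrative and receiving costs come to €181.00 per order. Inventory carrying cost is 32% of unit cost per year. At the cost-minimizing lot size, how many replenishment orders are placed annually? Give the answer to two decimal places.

N ≈ 47.22 orders per year

Holding cost H = 0.32 × €143.00 = €45.7600 per unit per year.
EOQ = √(2DS/H) = √(2 × 17,640 × 181 / 45.76) ≈ 373.56.
Orders per year = D / Q* = 17,640 / 373.56 ≈ 47.221.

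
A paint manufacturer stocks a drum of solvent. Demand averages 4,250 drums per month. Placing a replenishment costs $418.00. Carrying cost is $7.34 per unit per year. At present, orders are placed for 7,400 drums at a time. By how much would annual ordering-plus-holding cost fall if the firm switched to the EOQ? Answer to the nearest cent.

Annual demand D = 4,250 × 12 = 51,000.
EOQ = √(2DS/H) = √(2 × 51,000 × 418 / 7.34) ≈ 2410.13.
Cost at Q* = (D/Q*)S + (Q*/2)H = √(2DSH) ≈ $17,690.34.
Cost at Q = 7,400: (51,000/7,400)×418 + (7,400/2)×7.34 = $2,880.81 + $27,158.00 = $30,038.81.
Excess = $30,038.81 − $17,690.34 = $12,348.47.

Extra cost ≈ $12,348.47 per year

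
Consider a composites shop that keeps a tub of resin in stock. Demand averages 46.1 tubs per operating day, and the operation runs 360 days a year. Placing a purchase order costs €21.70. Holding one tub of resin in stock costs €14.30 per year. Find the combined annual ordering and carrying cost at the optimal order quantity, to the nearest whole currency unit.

Annual demand D = 46.1 × 360 = 16,596.
Q* = √(2DS/H) = √(2 × 16,596 × 21.7 / 14.3) ≈ 224.43.
At Q*, ordering cost (D/Q*)S equals holding cost (Q*/2)H, each = √(DSH/2).
Minimum total = √(2DSH) = √(2 × 16,596 × 21.7 × 14.3) ≈ 3209.332.

TC* ≈ €3,209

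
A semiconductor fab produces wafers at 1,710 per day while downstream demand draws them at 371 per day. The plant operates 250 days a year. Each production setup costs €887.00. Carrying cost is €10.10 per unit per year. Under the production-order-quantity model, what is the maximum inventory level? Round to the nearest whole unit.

Annual demand D = 371 × 250 = 92,750.
Production build-up factor (1 − d/p) = 1 − 371/1,710 = 0.7830.
Q* = √(2DS / (H(1 − d/p))) = √(2 × 92,750 × 887 / (10.1 × 0.7830)).
= √(164,538,500 / 7.9087) ≈ 4561.218.
Maximum inventory = Q*(1 − d/p) = 4561.218 × 0.7830 ≈ 3571.621.

I_max ≈ 3,572 wafers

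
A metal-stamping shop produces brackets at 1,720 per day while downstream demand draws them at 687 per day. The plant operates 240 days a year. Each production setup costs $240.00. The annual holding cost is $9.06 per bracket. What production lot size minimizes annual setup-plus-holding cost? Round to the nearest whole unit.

Annual demand D = 687 × 240 = 164,880.
Production build-up factor (1 − d/p) = 1 − 687/1,720 = 0.6006.
Q* = √(2DS / (H(1 − d/p))) = √(2 × 164,880 × 240 / (9.06 × 0.6006)).
= √(79,142,400 / 5.4413) ≈ 3813.771.

Q* ≈ 3,814 brackets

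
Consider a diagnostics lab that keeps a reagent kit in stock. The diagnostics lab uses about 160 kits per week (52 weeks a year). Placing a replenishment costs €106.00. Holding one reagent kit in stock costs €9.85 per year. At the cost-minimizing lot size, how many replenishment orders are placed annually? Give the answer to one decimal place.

N ≈ 19.7 orders per year

Annual demand D = 160 × 52 = 8,320.
The optimal lot size = √(2DS/H) = √(2 × 8,320 × 106 / 9.85) ≈ 423.17.
Orders per year = D / Q* = 8,320 / 423.17 ≈ 19.661.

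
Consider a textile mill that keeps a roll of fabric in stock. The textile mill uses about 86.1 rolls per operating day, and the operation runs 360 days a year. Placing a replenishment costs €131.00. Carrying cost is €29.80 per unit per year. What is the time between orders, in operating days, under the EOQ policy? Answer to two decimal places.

Annual demand D = 86.1 × 360 = 30,996.
EOQ = √(2DS/H) = √(2 × 30,996 × 131 / 29.8) ≈ 522.03.
Cycle time = Q*/D × 360 = 522.03 / 30,996 × 360 ≈ 6.063 days.

T ≈ 6.06 days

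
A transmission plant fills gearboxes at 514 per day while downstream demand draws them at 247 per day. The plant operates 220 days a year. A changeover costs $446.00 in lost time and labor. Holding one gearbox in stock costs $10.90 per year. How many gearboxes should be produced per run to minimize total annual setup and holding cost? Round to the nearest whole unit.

Annual demand D = 247 × 220 = 54,340.
Production build-up factor (1 − d/p) = 1 − 247/514 = 0.5195.
Q* = √(2DS / (H(1 − d/p))) = √(2 × 54,340 × 446 / (10.9 × 0.5195)).
= √(48,471,280 / 5.6621) ≈ 2925.869.

Q* ≈ 2,926 gearboxes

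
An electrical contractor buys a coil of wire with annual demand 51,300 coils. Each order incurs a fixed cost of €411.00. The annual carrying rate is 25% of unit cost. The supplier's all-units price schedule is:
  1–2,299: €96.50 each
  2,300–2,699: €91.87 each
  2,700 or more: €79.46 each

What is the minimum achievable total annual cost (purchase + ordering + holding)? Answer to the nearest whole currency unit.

TC* ≈ €4,110,925

Holding cost per unit per year at price C is H = 0.25·C.
Candidates are each tier's EOQ (if it falls in that tier) and each price-break quantity.
EOQ at €96.50 = 1322.1 (feasible in tier 1): TC = 51,300×€96.50 + (51,300/1322.1)×411 + (1322.1/2)×0.25×€96.50 = €4,982,345.41.
EOQ at €91.87 = 1355.0 < 2300, so use break Q=2300: TC = 51,300×€91.87 + (51,300/2300.0)×411 + (2300.0/2)×0.25×€91.87 = €4,748,510.71.
EOQ at €79.46 = 1457.0 < 2700, so use break Q=2700: TC = 51,300×€79.46 + (51,300/2700.0)×411 + (2700.0/2)×0.25×€79.46 = €4,110,924.75.
Lowest total cost among the candidates is at Q = 2700.0.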